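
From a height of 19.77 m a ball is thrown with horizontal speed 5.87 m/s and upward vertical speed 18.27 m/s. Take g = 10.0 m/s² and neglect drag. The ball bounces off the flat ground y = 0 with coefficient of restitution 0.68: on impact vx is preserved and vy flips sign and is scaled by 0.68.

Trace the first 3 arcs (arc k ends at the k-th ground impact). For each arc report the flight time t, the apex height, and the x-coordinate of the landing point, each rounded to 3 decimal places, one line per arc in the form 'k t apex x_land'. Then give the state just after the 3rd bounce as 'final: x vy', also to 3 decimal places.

1 4.527 36.460 26.576
2 3.672 16.859 48.133
3 2.497 7.796 62.792
final: 62.792 8.491

Arc 1: start y=19.770, vy=18.270 → t=4.527, apex=36.460, x_land=26.576, impact vy=-27.004
  bounce: vy ← 0.68·27.004 = 18.362
Arc 2: start y=0.000, vy=18.362 → t=3.672, apex=16.859, x_land=48.133, impact vy=-18.362
  bounce: vy ← 0.68·18.362 = 12.486
Arc 3: start y=0.000, vy=12.486 → t=2.497, apex=7.796, x_land=62.792, impact vy=-12.486
  bounce: vy ← 0.68·12.486 = 8.491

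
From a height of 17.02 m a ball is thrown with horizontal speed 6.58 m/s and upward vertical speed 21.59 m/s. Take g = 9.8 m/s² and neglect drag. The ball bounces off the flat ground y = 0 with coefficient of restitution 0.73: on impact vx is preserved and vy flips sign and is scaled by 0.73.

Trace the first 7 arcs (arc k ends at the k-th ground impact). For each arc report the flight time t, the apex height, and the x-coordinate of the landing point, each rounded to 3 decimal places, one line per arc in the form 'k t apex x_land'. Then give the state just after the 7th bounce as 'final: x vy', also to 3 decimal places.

1 5.089 40.802 33.484
2 4.213 21.743 61.206
3 3.076 11.587 81.442
4 2.245 6.175 96.215
5 1.639 3.291 107.000
6 1.196 1.754 114.872
7 0.873 0.934 120.619
final: 120.619 3.124

Arc 1: start y=17.020, vy=21.590 → t=5.089, apex=40.802, x_land=33.484, impact vy=-28.279
  bounce: vy ← 0.73·28.279 = 20.644
Arc 2: start y=0.000, vy=20.644 → t=4.213, apex=21.743, x_land=61.206, impact vy=-20.644
  bounce: vy ← 0.73·20.644 = 15.070
Arc 3: start y=0.000, vy=15.070 → t=3.076, apex=11.587, x_land=81.442, impact vy=-15.070
  bounce: vy ← 0.73·15.070 = 11.001
Arc 4: start y=0.000, vy=11.001 → t=2.245, apex=6.175, x_land=96.215, impact vy=-11.001
  bounce: vy ← 0.73·11.001 = 8.031
Arc 5: start y=0.000, vy=8.031 → t=1.639, apex=3.291, x_land=107.000, impact vy=-8.031
  bounce: vy ← 0.73·8.031 = 5.863
Arc 6: start y=0.000, vy=5.863 → t=1.196, apex=1.754, x_land=114.872, impact vy=-5.863
  bounce: vy ← 0.73·5.863 = 4.280
Arc 7: start y=0.000, vy=4.280 → t=0.873, apex=0.934, x_land=120.619, impact vy=-4.280
  bounce: vy ← 0.73·4.280 = 3.124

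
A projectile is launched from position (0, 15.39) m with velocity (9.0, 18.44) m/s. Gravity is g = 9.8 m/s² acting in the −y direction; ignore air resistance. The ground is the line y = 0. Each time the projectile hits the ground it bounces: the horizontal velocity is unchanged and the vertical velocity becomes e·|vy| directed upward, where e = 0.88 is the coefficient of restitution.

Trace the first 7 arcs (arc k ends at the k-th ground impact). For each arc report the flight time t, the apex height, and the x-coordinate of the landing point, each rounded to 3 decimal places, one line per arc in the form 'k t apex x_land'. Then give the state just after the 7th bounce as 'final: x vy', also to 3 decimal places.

1 4.466 32.739 40.198
2 4.549 25.353 81.142
3 4.003 19.633 117.172
4 3.523 15.204 148.879
5 3.100 11.774 176.781
6 2.728 9.118 201.335
7 2.401 7.061 222.942
final: 222.942 10.352

Arc 1: start y=15.390, vy=18.440 → t=4.466, apex=32.739, x_land=40.198, impact vy=-25.331
  bounce: vy ← 0.88·25.331 = 22.292
Arc 2: start y=0.000, vy=22.292 → t=4.549, apex=25.353, x_land=81.142, impact vy=-22.292
  bounce: vy ← 0.88·22.292 = 19.617
Arc 3: start y=0.000, vy=19.617 → t=4.003, apex=19.633, x_land=117.172, impact vy=-19.617
  bounce: vy ← 0.88·19.617 = 17.263
Arc 4: start y=0.000, vy=17.263 → t=3.523, apex=15.204, x_land=148.879, impact vy=-17.263
  bounce: vy ← 0.88·17.263 = 15.191
Arc 5: start y=0.000, vy=15.191 → t=3.100, apex=11.774, x_land=176.781, impact vy=-15.191
  bounce: vy ← 0.88·15.191 = 13.368
Arc 6: start y=0.000, vy=13.368 → t=2.728, apex=9.118, x_land=201.335, impact vy=-13.368
  bounce: vy ← 0.88·13.368 = 11.764
Arc 7: start y=0.000, vy=11.764 → t=2.401, apex=7.061, x_land=222.942, impact vy=-11.764
  bounce: vy ← 0.88·11.764 = 10.352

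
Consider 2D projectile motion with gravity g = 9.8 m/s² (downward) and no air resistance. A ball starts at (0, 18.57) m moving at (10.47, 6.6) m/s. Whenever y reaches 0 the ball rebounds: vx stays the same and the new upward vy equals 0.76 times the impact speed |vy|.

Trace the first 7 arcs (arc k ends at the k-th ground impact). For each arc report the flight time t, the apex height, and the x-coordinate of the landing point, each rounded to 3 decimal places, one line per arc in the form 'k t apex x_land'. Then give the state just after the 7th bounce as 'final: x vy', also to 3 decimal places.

1 2.733 20.792 28.619
2 3.131 12.010 61.402
3 2.380 6.937 86.316
4 1.809 4.007 105.252
5 1.374 2.314 119.643
6 1.045 1.337 130.580
7 0.794 0.772 138.892
final: 138.892 2.956

Arc 1: start y=18.570, vy=6.600 → t=2.733, apex=20.792, x_land=28.619, impact vy=-20.187
  bounce: vy ← 0.76·20.187 = 15.342
Arc 2: start y=0.000, vy=15.342 → t=3.131, apex=12.010, x_land=61.402, impact vy=-15.342
  bounce: vy ← 0.76·15.342 = 11.660
Arc 3: start y=0.000, vy=11.660 → t=2.380, apex=6.937, x_land=86.316, impact vy=-11.660
  bounce: vy ← 0.76·11.660 = 8.862
Arc 4: start y=0.000, vy=8.862 → t=1.809, apex=4.007, x_land=105.252, impact vy=-8.862
  bounce: vy ← 0.76·8.862 = 6.735
Arc 5: start y=0.000, vy=6.735 → t=1.374, apex=2.314, x_land=119.643, impact vy=-6.735
  bounce: vy ← 0.76·6.735 = 5.119
Arc 6: start y=0.000, vy=5.119 → t=1.045, apex=1.337, x_land=130.580, impact vy=-5.119
  bounce: vy ← 0.76·5.119 = 3.890
Arc 7: start y=0.000, vy=3.890 → t=0.794, apex=0.772, x_land=138.892, impact vy=-3.890
  bounce: vy ← 0.76·3.890 = 2.956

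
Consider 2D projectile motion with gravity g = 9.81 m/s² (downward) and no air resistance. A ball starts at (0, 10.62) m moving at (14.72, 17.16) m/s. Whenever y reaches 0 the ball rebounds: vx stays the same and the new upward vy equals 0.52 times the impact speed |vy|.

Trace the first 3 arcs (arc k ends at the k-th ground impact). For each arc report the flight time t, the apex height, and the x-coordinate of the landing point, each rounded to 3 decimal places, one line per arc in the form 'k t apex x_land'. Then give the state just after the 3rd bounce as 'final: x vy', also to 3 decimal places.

Arc 1: start y=10.620, vy=17.160 → t=4.035, apex=25.628, x_land=59.396, impact vy=-22.424
  bounce: vy ← 0.52·22.424 = 11.660
Arc 2: start y=0.000, vy=11.660 → t=2.377, apex=6.930, x_land=94.389, impact vy=-11.660
  bounce: vy ← 0.52·11.660 = 6.063
Arc 3: start y=0.000, vy=6.063 → t=1.236, apex=1.874, x_land=112.586, impact vy=-6.063
  bounce: vy ← 0.52·6.063 = 3.153

1 4.035 25.628 59.396
2 2.377 6.930 94.389
3 1.236 1.874 112.586
final: 112.586 3.153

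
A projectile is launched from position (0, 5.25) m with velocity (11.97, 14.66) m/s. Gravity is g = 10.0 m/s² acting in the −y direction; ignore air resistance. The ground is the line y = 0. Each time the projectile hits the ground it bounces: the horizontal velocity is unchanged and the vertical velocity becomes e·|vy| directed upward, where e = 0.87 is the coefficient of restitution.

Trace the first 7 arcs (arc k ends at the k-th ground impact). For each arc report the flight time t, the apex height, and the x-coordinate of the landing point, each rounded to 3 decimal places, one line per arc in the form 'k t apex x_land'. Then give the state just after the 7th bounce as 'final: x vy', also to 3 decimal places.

Arc 1: start y=5.250, vy=14.660 → t=3.255, apex=15.996, x_land=38.958, impact vy=-17.886
  bounce: vy ← 0.87·17.886 = 15.561
Arc 2: start y=0.000, vy=15.561 → t=3.112, apex=12.107, x_land=76.211, impact vy=-15.561
  bounce: vy ← 0.87·15.561 = 13.538
Arc 3: start y=0.000, vy=13.538 → t=2.708, apex=9.164, x_land=108.621, impact vy=-13.538
  bounce: vy ← 0.87·13.538 = 11.778
Arc 4: start y=0.000, vy=11.778 → t=2.356, apex=6.936, x_land=136.818, impact vy=-11.778
  bounce: vy ← 0.87·11.778 = 10.247
Arc 5: start y=0.000, vy=10.247 → t=2.049, apex=5.250, x_land=161.349, impact vy=-10.247
  bounce: vy ← 0.87·10.247 = 8.915
Arc 6: start y=0.000, vy=8.915 → t=1.783, apex=3.974, x_land=182.691, impact vy=-8.915
  bounce: vy ← 0.87·8.915 = 7.756
Arc 7: start y=0.000, vy=7.756 → t=1.551, apex=3.008, x_land=201.259, impact vy=-7.756
  bounce: vy ← 0.87·7.756 = 6.748

1 3.255 15.996 38.958
2 3.112 12.107 76.211
3 2.708 9.164 108.621
4 2.356 6.936 136.818
5 2.049 5.250 161.349
6 1.783 3.974 182.691
7 1.551 3.008 201.259
final: 201.259 6.748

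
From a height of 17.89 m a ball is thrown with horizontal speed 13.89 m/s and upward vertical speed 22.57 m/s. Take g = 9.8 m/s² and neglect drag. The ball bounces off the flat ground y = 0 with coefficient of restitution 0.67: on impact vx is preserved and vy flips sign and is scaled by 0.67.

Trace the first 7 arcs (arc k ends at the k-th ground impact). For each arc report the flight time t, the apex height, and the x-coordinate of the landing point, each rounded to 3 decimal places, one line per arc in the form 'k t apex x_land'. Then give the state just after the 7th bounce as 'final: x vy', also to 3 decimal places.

Arc 1: start y=17.890, vy=22.570 → t=5.296, apex=43.880, x_land=73.555, impact vy=-29.327
  bounce: vy ← 0.67·29.327 = 19.649
Arc 2: start y=0.000, vy=19.649 → t=4.010, apex=19.698, x_land=129.254, impact vy=-19.649
  bounce: vy ← 0.67·19.649 = 13.165
Arc 3: start y=0.000, vy=13.165 → t=2.687, apex=8.842, x_land=166.572, impact vy=-13.165
  bounce: vy ← 0.67·13.165 = 8.820
Arc 4: start y=0.000, vy=8.820 → t=1.800, apex=3.969, x_land=191.575, impact vy=-8.820
  bounce: vy ← 0.67·8.820 = 5.910
Arc 5: start y=0.000, vy=5.910 → t=1.206, apex=1.782, x_land=208.327, impact vy=-5.910
  bounce: vy ← 0.67·5.910 = 3.959
Arc 6: start y=0.000, vy=3.959 → t=0.808, apex=0.800, x_land=219.551, impact vy=-3.959
  bounce: vy ← 0.67·3.959 = 2.653
Arc 7: start y=0.000, vy=2.653 → t=0.541, apex=0.359, x_land=227.071, impact vy=-2.653
  bounce: vy ← 0.67·2.653 = 1.777

1 5.296 43.880 73.555
2 4.010 19.698 129.254
3 2.687 8.842 166.572
4 1.800 3.969 191.575
5 1.206 1.782 208.327
6 0.808 0.800 219.551
7 0.541 0.359 227.071
final: 227.071 1.777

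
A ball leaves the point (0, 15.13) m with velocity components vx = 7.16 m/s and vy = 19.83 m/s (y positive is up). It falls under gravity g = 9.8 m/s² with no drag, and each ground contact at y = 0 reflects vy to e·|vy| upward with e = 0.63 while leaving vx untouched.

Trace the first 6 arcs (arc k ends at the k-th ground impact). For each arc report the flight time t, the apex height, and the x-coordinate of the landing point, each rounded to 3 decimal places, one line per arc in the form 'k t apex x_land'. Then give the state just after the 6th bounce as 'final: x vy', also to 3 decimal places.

Arc 1: start y=15.130, vy=19.830 → t=4.703, apex=35.193, x_land=33.677, impact vy=-26.264
  bounce: vy ← 0.63·26.264 = 16.546
Arc 2: start y=0.000, vy=16.546 → t=3.377, apex=13.968, x_land=57.854, impact vy=-16.546
  bounce: vy ← 0.63·16.546 = 10.424
Arc 3: start y=0.000, vy=10.424 → t=2.127, apex=5.544, x_land=73.086, impact vy=-10.424
  bounce: vy ← 0.63·10.424 = 6.567
Arc 4: start y=0.000, vy=6.567 → t=1.340, apex=2.200, x_land=82.682, impact vy=-6.567
  bounce: vy ← 0.63·6.567 = 4.137
Arc 5: start y=0.000, vy=4.137 → t=0.844, apex=0.873, x_land=88.727, impact vy=-4.137
  bounce: vy ← 0.63·4.137 = 2.606
Arc 6: start y=0.000, vy=2.606 → t=0.532, apex=0.347, x_land=92.536, impact vy=-2.606
  bounce: vy ← 0.63·2.606 = 1.642

1 4.703 35.193 33.677
2 3.377 13.968 57.854
3 2.127 5.544 73.086
4 1.340 2.200 82.682
5 0.844 0.873 88.727
6 0.532 0.347 92.536
final: 92.536 1.642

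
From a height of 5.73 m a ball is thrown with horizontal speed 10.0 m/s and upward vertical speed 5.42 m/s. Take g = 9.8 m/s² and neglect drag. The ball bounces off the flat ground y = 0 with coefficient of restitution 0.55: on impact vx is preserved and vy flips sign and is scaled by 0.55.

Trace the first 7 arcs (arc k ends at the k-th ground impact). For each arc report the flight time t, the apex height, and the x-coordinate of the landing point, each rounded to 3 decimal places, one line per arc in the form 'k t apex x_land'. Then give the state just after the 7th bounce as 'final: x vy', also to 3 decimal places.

1 1.768 7.229 17.677
2 1.336 2.187 31.037
3 0.735 0.661 38.386
4 0.404 0.200 42.427
5 0.222 0.061 44.650
6 0.122 0.018 45.873
7 0.067 0.006 46.545
final: 46.545 0.181

Arc 1: start y=5.730, vy=5.420 → t=1.768, apex=7.229, x_land=17.677, impact vy=-11.903
  bounce: vy ← 0.55·11.903 = 6.547
Arc 2: start y=0.000, vy=6.547 → t=1.336, apex=2.187, x_land=31.037, impact vy=-6.547
  bounce: vy ← 0.55·6.547 = 3.601
Arc 3: start y=0.000, vy=3.601 → t=0.735, apex=0.661, x_land=38.386, impact vy=-3.601
  bounce: vy ← 0.55·3.601 = 1.980
Arc 4: start y=0.000, vy=1.980 → t=0.404, apex=0.200, x_land=42.427, impact vy=-1.980
  bounce: vy ← 0.55·1.980 = 1.089
Arc 5: start y=0.000, vy=1.089 → t=0.222, apex=0.061, x_land=44.650, impact vy=-1.089
  bounce: vy ← 0.55·1.089 = 0.599
Arc 6: start y=0.000, vy=0.599 → t=0.122, apex=0.018, x_land=45.873, impact vy=-0.599
  bounce: vy ← 0.55·0.599 = 0.329
Arc 7: start y=0.000, vy=0.329 → t=0.067, apex=0.006, x_land=46.545, impact vy=-0.329
  bounce: vy ← 0.55·0.329 = 0.181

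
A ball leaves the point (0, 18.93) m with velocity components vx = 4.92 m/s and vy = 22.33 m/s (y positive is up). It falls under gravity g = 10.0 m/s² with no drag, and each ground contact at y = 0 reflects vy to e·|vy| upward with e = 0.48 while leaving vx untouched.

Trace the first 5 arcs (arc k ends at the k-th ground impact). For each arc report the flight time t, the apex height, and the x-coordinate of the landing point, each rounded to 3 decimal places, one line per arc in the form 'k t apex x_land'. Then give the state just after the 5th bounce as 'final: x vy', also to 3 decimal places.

1 5.195 43.861 25.558
2 2.843 10.106 39.548
3 1.365 2.328 46.262
4 0.655 0.536 49.486
5 0.314 0.124 51.033
final: 51.033 0.755

Arc 1: start y=18.930, vy=22.330 → t=5.195, apex=43.861, x_land=25.558, impact vy=-29.618
  bounce: vy ← 0.48·29.618 = 14.217
Arc 2: start y=0.000, vy=14.217 → t=2.843, apex=10.106, x_land=39.548, impact vy=-14.217
  bounce: vy ← 0.48·14.217 = 6.824
Arc 3: start y=0.000, vy=6.824 → t=1.365, apex=2.328, x_land=46.262, impact vy=-6.824
  bounce: vy ← 0.48·6.824 = 3.276
Arc 4: start y=0.000, vy=3.276 → t=0.655, apex=0.536, x_land=49.486, impact vy=-3.276
  bounce: vy ← 0.48·3.276 = 1.572
Arc 5: start y=0.000, vy=1.572 → t=0.314, apex=0.124, x_land=51.033, impact vy=-1.572
  bounce: vy ← 0.48·1.572 = 0.755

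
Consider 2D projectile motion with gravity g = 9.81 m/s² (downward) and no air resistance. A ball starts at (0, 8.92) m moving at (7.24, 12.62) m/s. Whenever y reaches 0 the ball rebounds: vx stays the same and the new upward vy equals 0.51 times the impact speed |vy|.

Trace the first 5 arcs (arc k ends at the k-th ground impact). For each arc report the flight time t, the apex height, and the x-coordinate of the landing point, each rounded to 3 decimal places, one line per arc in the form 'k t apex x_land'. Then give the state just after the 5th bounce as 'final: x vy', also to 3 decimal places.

1 3.150 17.037 22.807
2 1.901 4.431 36.571
3 0.970 1.153 43.590
4 0.494 0.300 47.170
5 0.252 0.078 48.995
final: 48.995 0.631

Arc 1: start y=8.920, vy=12.620 → t=3.150, apex=17.037, x_land=22.807, impact vy=-18.283
  bounce: vy ← 0.51·18.283 = 9.324
Arc 2: start y=0.000, vy=9.324 → t=1.901, apex=4.431, x_land=36.571, impact vy=-9.324
  bounce: vy ← 0.51·9.324 = 4.755
Arc 3: start y=0.000, vy=4.755 → t=0.970, apex=1.153, x_land=43.590, impact vy=-4.755
  bounce: vy ← 0.51·4.755 = 2.425
Arc 4: start y=0.000, vy=2.425 → t=0.494, apex=0.300, x_land=47.170, impact vy=-2.425
  bounce: vy ← 0.51·2.425 = 1.237
Arc 5: start y=0.000, vy=1.237 → t=0.252, apex=0.078, x_land=48.995, impact vy=-1.237
  bounce: vy ← 0.51·1.237 = 0.631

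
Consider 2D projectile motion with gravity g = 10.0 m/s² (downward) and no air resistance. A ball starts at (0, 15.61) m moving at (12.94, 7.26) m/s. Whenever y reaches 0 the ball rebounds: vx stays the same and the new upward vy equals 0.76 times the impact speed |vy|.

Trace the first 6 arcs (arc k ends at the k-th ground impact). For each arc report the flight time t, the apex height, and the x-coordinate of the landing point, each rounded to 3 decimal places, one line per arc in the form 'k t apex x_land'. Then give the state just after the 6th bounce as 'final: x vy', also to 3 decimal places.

Arc 1: start y=15.610, vy=7.260 → t=2.636, apex=18.245, x_land=34.113, impact vy=-19.103
  bounce: vy ← 0.76·19.103 = 14.518
Arc 2: start y=0.000, vy=14.518 → t=2.904, apex=10.539, x_land=71.686, impact vy=-14.518
  bounce: vy ← 0.76·14.518 = 11.034
Arc 3: start y=0.000, vy=11.034 → t=2.207, apex=6.087, x_land=100.241, impact vy=-11.034
  bounce: vy ← 0.76·11.034 = 8.386
Arc 4: start y=0.000, vy=8.386 → t=1.677, apex=3.516, x_land=121.942, impact vy=-8.386
  bounce: vy ← 0.76·8.386 = 6.373
Arc 5: start y=0.000, vy=6.373 → t=1.275, apex=2.031, x_land=138.436, impact vy=-6.373
  bounce: vy ← 0.76·6.373 = 4.844
Arc 6: start y=0.000, vy=4.844 → t=0.969, apex=1.173, x_land=150.971, impact vy=-4.844
  bounce: vy ← 0.76·4.844 = 3.681

1 2.636 18.245 34.113
2 2.904 10.539 71.686
3 2.207 6.087 100.241
4 1.677 3.516 121.942
5 1.275 2.031 138.436
6 0.969 1.173 150.971
final: 150.971 3.681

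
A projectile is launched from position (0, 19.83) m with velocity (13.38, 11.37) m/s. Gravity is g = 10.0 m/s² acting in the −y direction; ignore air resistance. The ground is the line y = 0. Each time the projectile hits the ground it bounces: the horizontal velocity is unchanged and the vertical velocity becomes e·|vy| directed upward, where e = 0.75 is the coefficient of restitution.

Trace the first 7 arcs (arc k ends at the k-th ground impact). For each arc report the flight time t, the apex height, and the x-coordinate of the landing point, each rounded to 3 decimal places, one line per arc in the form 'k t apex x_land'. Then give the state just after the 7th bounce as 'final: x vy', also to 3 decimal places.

Arc 1: start y=19.830, vy=11.370 → t=3.430, apex=26.294, x_land=45.896, impact vy=-22.932
  bounce: vy ← 0.75·22.932 = 17.199
Arc 2: start y=0.000, vy=17.199 → t=3.440, apex=14.790, x_land=91.921, impact vy=-17.199
  bounce: vy ← 0.75·17.199 = 12.899
Arc 3: start y=0.000, vy=12.899 → t=2.580, apex=8.320, x_land=126.439, impact vy=-12.899
  bounce: vy ← 0.75·12.899 = 9.674
Arc 4: start y=0.000, vy=9.674 → t=1.935, apex=4.680, x_land=152.328, impact vy=-9.674
  bounce: vy ← 0.75·9.674 = 7.256
Arc 5: start y=0.000, vy=7.256 → t=1.451, apex=2.632, x_land=171.744, impact vy=-7.256
  bounce: vy ← 0.75·7.256 = 5.442
Arc 6: start y=0.000, vy=5.442 → t=1.088, apex=1.481, x_land=186.307, impact vy=-5.442
  bounce: vy ← 0.75·5.442 = 4.081
Arc 7: start y=0.000, vy=4.081 → t=0.816, apex=0.833, x_land=197.229, impact vy=-4.081
  bounce: vy ← 0.75·4.081 = 3.061

1 3.430 26.294 45.896
2 3.440 14.790 91.921
3 2.580 8.320 126.439
4 1.935 4.680 152.328
5 1.451 2.632 171.744
6 1.088 1.481 186.307
7 0.816 0.833 197.229
final: 197.229 3.061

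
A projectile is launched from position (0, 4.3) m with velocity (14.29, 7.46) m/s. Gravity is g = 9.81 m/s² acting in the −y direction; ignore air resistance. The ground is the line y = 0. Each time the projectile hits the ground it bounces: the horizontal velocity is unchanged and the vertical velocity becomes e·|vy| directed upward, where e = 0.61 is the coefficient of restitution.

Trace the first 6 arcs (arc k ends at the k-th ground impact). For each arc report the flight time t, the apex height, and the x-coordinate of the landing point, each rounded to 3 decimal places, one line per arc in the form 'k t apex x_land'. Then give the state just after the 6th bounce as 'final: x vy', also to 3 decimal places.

Arc 1: start y=4.300, vy=7.460 → t=1.967, apex=7.136, x_land=28.104, impact vy=-11.833
  bounce: vy ← 0.61·11.833 = 7.218
Arc 2: start y=0.000, vy=7.218 → t=1.472, apex=2.655, x_land=49.132, impact vy=-7.218
  bounce: vy ← 0.61·7.218 = 4.403
Arc 3: start y=0.000, vy=4.403 → t=0.898, apex=0.988, x_land=61.960, impact vy=-4.403
  bounce: vy ← 0.61·4.403 = 2.686
Arc 4: start y=0.000, vy=2.686 → t=0.548, apex=0.368, x_land=69.785, impact vy=-2.686
  bounce: vy ← 0.61·2.686 = 1.638
Arc 5: start y=0.000, vy=1.638 → t=0.334, apex=0.137, x_land=74.558, impact vy=-1.638
  bounce: vy ← 0.61·1.638 = 0.999
Arc 6: start y=0.000, vy=0.999 → t=0.204, apex=0.051, x_land=77.469, impact vy=-0.999
  bounce: vy ← 0.61·0.999 = 0.610

1 1.967 7.136 28.104
2 1.472 2.655 49.132
3 0.898 0.988 61.960
4 0.548 0.368 69.785
5 0.334 0.137 74.558
6 0.204 0.051 77.469
final: 77.469 0.610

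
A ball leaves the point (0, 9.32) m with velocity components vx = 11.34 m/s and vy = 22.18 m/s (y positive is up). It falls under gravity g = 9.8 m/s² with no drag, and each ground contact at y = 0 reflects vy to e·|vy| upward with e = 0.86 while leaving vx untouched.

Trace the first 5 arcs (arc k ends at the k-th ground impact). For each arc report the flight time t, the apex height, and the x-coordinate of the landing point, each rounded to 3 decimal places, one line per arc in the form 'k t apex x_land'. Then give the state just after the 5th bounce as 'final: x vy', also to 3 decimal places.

1 4.914 34.420 55.721
2 4.559 25.457 107.415
3 3.920 18.828 151.873
4 3.372 13.925 190.106
5 2.900 10.299 222.987
final: 222.987 12.219

Arc 1: start y=9.320, vy=22.180 → t=4.914, apex=34.420, x_land=55.721, impact vy=-25.974
  bounce: vy ← 0.86·25.974 = 22.337
Arc 2: start y=0.000, vy=22.337 → t=4.559, apex=25.457, x_land=107.415, impact vy=-22.337
  bounce: vy ← 0.86·22.337 = 19.210
Arc 3: start y=0.000, vy=19.210 → t=3.920, apex=18.828, x_land=151.873, impact vy=-19.210
  bounce: vy ← 0.86·19.210 = 16.521
Arc 4: start y=0.000, vy=16.521 → t=3.372, apex=13.925, x_land=190.106, impact vy=-16.521
  bounce: vy ← 0.86·16.521 = 14.208
Arc 5: start y=0.000, vy=14.208 → t=2.900, apex=10.299, x_land=222.987, impact vy=-14.208
  bounce: vy ← 0.86·14.208 = 12.219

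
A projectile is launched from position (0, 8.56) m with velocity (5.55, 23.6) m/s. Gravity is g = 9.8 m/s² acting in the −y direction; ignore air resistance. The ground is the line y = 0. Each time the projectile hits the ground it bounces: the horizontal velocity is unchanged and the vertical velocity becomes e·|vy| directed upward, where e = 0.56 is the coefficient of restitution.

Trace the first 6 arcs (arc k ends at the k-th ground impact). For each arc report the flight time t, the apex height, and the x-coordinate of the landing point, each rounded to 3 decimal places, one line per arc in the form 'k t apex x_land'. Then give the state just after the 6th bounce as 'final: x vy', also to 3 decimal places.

Arc 1: start y=8.560, vy=23.600 → t=5.155, apex=36.976, x_land=28.611, impact vy=-26.921
  bounce: vy ← 0.56·26.921 = 15.076
Arc 2: start y=0.000, vy=15.076 → t=3.077, apex=11.596, x_land=45.687, impact vy=-15.076
  bounce: vy ← 0.56·15.076 = 8.442
Arc 3: start y=0.000, vy=8.442 → t=1.723, apex=3.636, x_land=55.249, impact vy=-8.442
  bounce: vy ← 0.56·8.442 = 4.728
Arc 4: start y=0.000, vy=4.728 → t=0.965, apex=1.140, x_land=60.604, impact vy=-4.728
  bounce: vy ← 0.56·4.728 = 2.648
Arc 5: start y=0.000, vy=2.648 → t=0.540, apex=0.358, x_land=63.603, impact vy=-2.648
  bounce: vy ← 0.56·2.648 = 1.483
Arc 6: start y=0.000, vy=1.483 → t=0.303, apex=0.112, x_land=65.282, impact vy=-1.483
  bounce: vy ← 0.56·1.483 = 0.830

1 5.155 36.976 28.611
2 3.077 11.596 45.687
3 1.723 3.636 55.249
4 0.965 1.140 60.604
5 0.540 0.358 63.603
6 0.303 0.112 65.282
final: 65.282 0.830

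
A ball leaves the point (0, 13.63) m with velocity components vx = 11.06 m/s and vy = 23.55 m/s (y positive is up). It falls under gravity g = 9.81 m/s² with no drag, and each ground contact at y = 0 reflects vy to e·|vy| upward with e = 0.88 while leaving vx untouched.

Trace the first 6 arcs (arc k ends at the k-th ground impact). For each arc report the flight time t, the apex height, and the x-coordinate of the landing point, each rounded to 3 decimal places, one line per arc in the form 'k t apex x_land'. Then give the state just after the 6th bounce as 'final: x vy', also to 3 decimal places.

1 5.323 41.897 58.875
2 5.144 32.445 115.766
3 4.527 25.126 165.829
4 3.983 19.457 209.885
5 3.505 15.068 248.655
6 3.085 11.668 282.772
final: 282.772 13.315

Arc 1: start y=13.630, vy=23.550 → t=5.323, apex=41.897, x_land=58.875, impact vy=-28.671
  bounce: vy ← 0.88·28.671 = 25.230
Arc 2: start y=0.000, vy=25.230 → t=5.144, apex=32.445, x_land=115.766, impact vy=-25.230
  bounce: vy ← 0.88·25.230 = 22.203
Arc 3: start y=0.000, vy=22.203 → t=4.527, apex=25.126, x_land=165.829, impact vy=-22.203
  bounce: vy ← 0.88·22.203 = 19.538
Arc 4: start y=0.000, vy=19.538 → t=3.983, apex=19.457, x_land=209.885, impact vy=-19.538
  bounce: vy ← 0.88·19.538 = 17.194
Arc 5: start y=0.000, vy=17.194 → t=3.505, apex=15.068, x_land=248.655, impact vy=-17.194
  bounce: vy ← 0.88·17.194 = 15.131
Arc 6: start y=0.000, vy=15.131 → t=3.085, apex=11.668, x_land=282.772, impact vy=-15.131
  bounce: vy ← 0.88·15.131 = 13.315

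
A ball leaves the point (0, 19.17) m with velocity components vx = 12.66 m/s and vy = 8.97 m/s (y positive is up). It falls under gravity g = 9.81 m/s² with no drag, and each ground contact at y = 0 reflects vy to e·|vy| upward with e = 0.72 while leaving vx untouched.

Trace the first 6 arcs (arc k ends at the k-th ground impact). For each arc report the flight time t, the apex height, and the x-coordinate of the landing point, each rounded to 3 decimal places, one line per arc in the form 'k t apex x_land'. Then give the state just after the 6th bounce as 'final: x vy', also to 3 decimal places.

1 3.093 23.271 39.151
2 3.137 12.064 78.860
3 2.258 6.254 107.450
4 1.626 3.242 128.035
5 1.171 1.681 142.856
6 0.843 0.871 153.527
final: 153.527 2.977

Arc 1: start y=19.170, vy=8.970 → t=3.093, apex=23.271, x_land=39.151, impact vy=-21.368
  bounce: vy ← 0.72·21.368 = 15.385
Arc 2: start y=0.000, vy=15.385 → t=3.137, apex=12.064, x_land=78.860, impact vy=-15.385
  bounce: vy ← 0.72·15.385 = 11.077
Arc 3: start y=0.000, vy=11.077 → t=2.258, apex=6.254, x_land=107.450, impact vy=-11.077
  bounce: vy ← 0.72·11.077 = 7.975
Arc 4: start y=0.000, vy=7.975 → t=1.626, apex=3.242, x_land=128.035, impact vy=-7.975
  bounce: vy ← 0.72·7.975 = 5.742
Arc 5: start y=0.000, vy=5.742 → t=1.171, apex=1.681, x_land=142.856, impact vy=-5.742
  bounce: vy ← 0.72·5.742 = 4.134
Arc 6: start y=0.000, vy=4.134 → t=0.843, apex=0.871, x_land=153.527, impact vy=-4.134
  bounce: vy ← 0.72·4.134 = 2.977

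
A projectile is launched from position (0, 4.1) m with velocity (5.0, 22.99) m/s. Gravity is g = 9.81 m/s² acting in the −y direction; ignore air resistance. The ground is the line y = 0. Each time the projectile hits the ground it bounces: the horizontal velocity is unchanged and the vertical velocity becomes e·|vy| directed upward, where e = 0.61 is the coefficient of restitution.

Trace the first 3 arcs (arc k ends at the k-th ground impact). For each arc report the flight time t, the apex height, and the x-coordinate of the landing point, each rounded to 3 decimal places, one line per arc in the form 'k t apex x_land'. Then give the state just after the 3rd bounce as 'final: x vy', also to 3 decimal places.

Arc 1: start y=4.100, vy=22.990 → t=4.859, apex=31.039, x_land=24.295, impact vy=-24.678
  bounce: vy ← 0.61·24.678 = 15.053
Arc 2: start y=0.000, vy=15.053 → t=3.069, apex=11.550, x_land=39.640, impact vy=-15.053
  bounce: vy ← 0.61·15.053 = 9.183
Arc 3: start y=0.000, vy=9.183 → t=1.872, apex=4.298, x_land=49.001, impact vy=-9.183
  bounce: vy ← 0.61·9.183 = 5.601

1 4.859 31.039 24.295
2 3.069 11.550 39.640
3 1.872 4.298 49.001
final: 49.001 5.601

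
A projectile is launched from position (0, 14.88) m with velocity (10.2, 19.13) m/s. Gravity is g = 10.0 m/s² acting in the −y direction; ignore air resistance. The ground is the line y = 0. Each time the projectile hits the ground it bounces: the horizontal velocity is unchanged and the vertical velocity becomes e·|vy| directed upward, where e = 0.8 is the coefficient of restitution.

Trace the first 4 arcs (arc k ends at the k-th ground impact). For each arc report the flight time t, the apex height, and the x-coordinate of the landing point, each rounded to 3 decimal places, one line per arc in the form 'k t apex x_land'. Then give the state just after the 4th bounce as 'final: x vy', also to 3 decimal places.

1 4.489 33.178 45.787
2 4.122 21.234 87.827
3 3.297 13.590 121.459
4 2.638 8.697 148.364
final: 148.364 10.551

Arc 1: start y=14.880, vy=19.130 → t=4.489, apex=33.178, x_land=45.787, impact vy=-25.760
  bounce: vy ← 0.8·25.760 = 20.608
Arc 2: start y=0.000, vy=20.608 → t=4.122, apex=21.234, x_land=87.827, impact vy=-20.608
  bounce: vy ← 0.8·20.608 = 16.486
Arc 3: start y=0.000, vy=16.486 → t=3.297, apex=13.590, x_land=121.459, impact vy=-16.486
  bounce: vy ← 0.8·16.486 = 13.189
Arc 4: start y=0.000, vy=13.189 → t=2.638, apex=8.697, x_land=148.364, impact vy=-13.189
  bounce: vy ← 0.8·13.189 = 10.551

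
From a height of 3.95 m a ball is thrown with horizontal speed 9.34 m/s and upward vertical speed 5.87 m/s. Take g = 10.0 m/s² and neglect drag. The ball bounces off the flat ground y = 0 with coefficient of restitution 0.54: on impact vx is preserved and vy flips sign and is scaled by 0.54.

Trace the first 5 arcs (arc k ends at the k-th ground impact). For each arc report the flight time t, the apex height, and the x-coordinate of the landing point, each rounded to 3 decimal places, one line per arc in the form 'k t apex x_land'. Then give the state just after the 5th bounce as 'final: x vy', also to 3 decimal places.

Arc 1: start y=3.950, vy=5.870 → t=1.652, apex=5.673, x_land=15.431, impact vy=-10.652
  bounce: vy ← 0.54·10.652 = 5.752
Arc 2: start y=0.000, vy=5.752 → t=1.150, apex=1.654, x_land=26.176, impact vy=-5.752
  bounce: vy ← 0.54·5.752 = 3.106
Arc 3: start y=0.000, vy=3.106 → t=0.621, apex=0.482, x_land=31.978, impact vy=-3.106
  bounce: vy ← 0.54·3.106 = 1.677
Arc 4: start y=0.000, vy=1.677 → t=0.335, apex=0.141, x_land=35.111, impact vy=-1.677
  bounce: vy ← 0.54·1.677 = 0.906
Arc 5: start y=0.000, vy=0.906 → t=0.181, apex=0.041, x_land=36.803, impact vy=-0.906
  bounce: vy ← 0.54·0.906 = 0.489

1 1.652 5.673 15.431
2 1.150 1.654 26.176
3 0.621 0.482 31.978
4 0.335 0.141 35.111
5 0.181 0.041 36.803
final: 36.803 0.489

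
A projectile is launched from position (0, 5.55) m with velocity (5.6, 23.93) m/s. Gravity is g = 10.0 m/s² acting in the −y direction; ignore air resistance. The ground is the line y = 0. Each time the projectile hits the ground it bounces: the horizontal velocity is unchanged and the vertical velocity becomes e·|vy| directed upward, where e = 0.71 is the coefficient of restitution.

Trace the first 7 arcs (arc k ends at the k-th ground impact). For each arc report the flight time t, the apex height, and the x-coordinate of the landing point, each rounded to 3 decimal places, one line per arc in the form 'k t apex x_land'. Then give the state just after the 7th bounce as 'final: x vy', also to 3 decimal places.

1 5.008 34.182 28.043
2 3.713 17.231 48.835
3 2.636 8.686 63.597
4 1.872 4.379 74.078
5 1.329 2.207 81.520
6 0.943 1.113 86.803
7 0.670 0.561 90.554
final: 90.554 2.378

Arc 1: start y=5.550, vy=23.930 → t=5.008, apex=34.182, x_land=28.043, impact vy=-26.147
  bounce: vy ← 0.71·26.147 = 18.564
Arc 2: start y=0.000, vy=18.564 → t=3.713, apex=17.231, x_land=48.835, impact vy=-18.564
  bounce: vy ← 0.71·18.564 = 13.181
Arc 3: start y=0.000, vy=13.181 → t=2.636, apex=8.686, x_land=63.597, impact vy=-13.181
  bounce: vy ← 0.71·13.181 = 9.358
Arc 4: start y=0.000, vy=9.358 → t=1.872, apex=4.379, x_land=74.078, impact vy=-9.358
  bounce: vy ← 0.71·9.358 = 6.644
Arc 5: start y=0.000, vy=6.644 → t=1.329, apex=2.207, x_land=81.520, impact vy=-6.644
  bounce: vy ← 0.71·6.644 = 4.717
Arc 6: start y=0.000, vy=4.717 → t=0.943, apex=1.113, x_land=86.803, impact vy=-4.717
  bounce: vy ← 0.71·4.717 = 3.349
Arc 7: start y=0.000, vy=3.349 → t=0.670, apex=0.561, x_land=90.554, impact vy=-3.349
  bounce: vy ← 0.71·3.349 = 2.378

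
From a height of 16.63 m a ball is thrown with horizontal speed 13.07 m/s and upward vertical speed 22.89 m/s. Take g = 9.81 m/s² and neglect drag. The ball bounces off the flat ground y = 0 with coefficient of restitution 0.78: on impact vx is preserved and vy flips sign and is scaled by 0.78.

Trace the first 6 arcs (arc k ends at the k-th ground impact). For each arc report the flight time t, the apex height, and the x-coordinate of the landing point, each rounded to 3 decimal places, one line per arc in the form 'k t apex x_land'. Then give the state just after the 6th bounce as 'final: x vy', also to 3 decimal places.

Arc 1: start y=16.630, vy=22.890 → t=5.306, apex=43.335, x_land=69.345, impact vy=-29.159
  bounce: vy ← 0.78·29.159 = 22.744
Arc 2: start y=0.000, vy=22.744 → t=4.637, apex=26.365, x_land=129.949, impact vy=-22.744
  bounce: vy ← 0.78·22.744 = 17.740
Arc 3: start y=0.000, vy=17.740 → t=3.617, apex=16.040, x_land=177.220, impact vy=-17.740
  bounce: vy ← 0.78·17.740 = 13.837
Arc 4: start y=0.000, vy=13.837 → t=2.821, apex=9.759, x_land=214.091, impact vy=-13.837
  bounce: vy ← 0.78·13.837 = 10.793
Arc 5: start y=0.000, vy=10.793 → t=2.200, apex=5.937, x_land=242.851, impact vy=-10.793
  bounce: vy ← 0.78·10.793 = 8.419
Arc 6: start y=0.000, vy=8.419 → t=1.716, apex=3.612, x_land=265.284, impact vy=-8.419
  bounce: vy ← 0.78·8.419 = 6.567

1 5.306 43.335 69.345
2 4.637 26.365 129.949
3 3.617 16.040 177.220
4 2.821 9.759 214.091
5 2.200 5.937 242.851
6 1.716 3.612 265.284
final: 265.284 6.567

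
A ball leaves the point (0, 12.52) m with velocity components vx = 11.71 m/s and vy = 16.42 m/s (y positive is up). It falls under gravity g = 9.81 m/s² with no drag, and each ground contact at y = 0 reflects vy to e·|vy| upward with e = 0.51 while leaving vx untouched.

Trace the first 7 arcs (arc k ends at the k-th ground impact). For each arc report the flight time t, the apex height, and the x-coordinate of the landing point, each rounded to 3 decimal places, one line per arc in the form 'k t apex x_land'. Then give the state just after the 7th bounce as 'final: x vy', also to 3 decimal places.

1 3.988 26.262 46.696
2 2.360 6.831 74.334
3 1.204 1.777 88.429
4 0.614 0.462 95.617
5 0.313 0.120 99.283
6 0.160 0.031 101.153
7 0.081 0.008 102.107
final: 102.107 0.204

Arc 1: start y=12.520, vy=16.420 → t=3.988, apex=26.262, x_land=46.696, impact vy=-22.699
  bounce: vy ← 0.51·22.699 = 11.577
Arc 2: start y=0.000, vy=11.577 → t=2.360, apex=6.831, x_land=74.334, impact vy=-11.577
  bounce: vy ← 0.51·11.577 = 5.904
Arc 3: start y=0.000, vy=5.904 → t=1.204, apex=1.777, x_land=88.429, impact vy=-5.904
  bounce: vy ← 0.51·5.904 = 3.011
Arc 4: start y=0.000, vy=3.011 → t=0.614, apex=0.462, x_land=95.617, impact vy=-3.011
  bounce: vy ← 0.51·3.011 = 1.536
Arc 5: start y=0.000, vy=1.536 → t=0.313, apex=0.120, x_land=99.283, impact vy=-1.536
  bounce: vy ← 0.51·1.536 = 0.783
Arc 6: start y=0.000, vy=0.783 → t=0.160, apex=0.031, x_land=101.153, impact vy=-0.783
  bounce: vy ← 0.51·0.783 = 0.399
Arc 7: start y=0.000, vy=0.399 → t=0.081, apex=0.008, x_land=102.107, impact vy=-0.399
  bounce: vy ← 0.51·0.399 = 0.204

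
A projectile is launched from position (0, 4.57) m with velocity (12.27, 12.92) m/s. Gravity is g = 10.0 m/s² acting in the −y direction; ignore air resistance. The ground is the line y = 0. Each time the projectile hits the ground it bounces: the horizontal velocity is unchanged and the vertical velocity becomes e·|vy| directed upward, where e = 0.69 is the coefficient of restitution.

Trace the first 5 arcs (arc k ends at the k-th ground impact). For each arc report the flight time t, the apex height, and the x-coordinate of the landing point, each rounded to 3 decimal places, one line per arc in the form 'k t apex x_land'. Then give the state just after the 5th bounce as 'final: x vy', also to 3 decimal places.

1 2.899 12.916 35.574
2 2.218 6.149 62.789
3 1.530 2.928 81.567
4 1.056 1.394 94.524
5 0.729 0.664 103.465
final: 103.465 2.514

Arc 1: start y=4.570, vy=12.920 → t=2.899, apex=12.916, x_land=35.574, impact vy=-16.073
  bounce: vy ← 0.69·16.073 = 11.090
Arc 2: start y=0.000, vy=11.090 → t=2.218, apex=6.149, x_land=62.789, impact vy=-11.090
  bounce: vy ← 0.69·11.090 = 7.652
Arc 3: start y=0.000, vy=7.652 → t=1.530, apex=2.928, x_land=81.567, impact vy=-7.652
  bounce: vy ← 0.69·7.652 = 5.280
Arc 4: start y=0.000, vy=5.280 → t=1.056, apex=1.394, x_land=94.524, impact vy=-5.280
  bounce: vy ← 0.69·5.280 = 3.643
Arc 5: start y=0.000, vy=3.643 → t=0.729, apex=0.664, x_land=103.465, impact vy=-3.643
  bounce: vy ← 0.69·3.643 = 2.514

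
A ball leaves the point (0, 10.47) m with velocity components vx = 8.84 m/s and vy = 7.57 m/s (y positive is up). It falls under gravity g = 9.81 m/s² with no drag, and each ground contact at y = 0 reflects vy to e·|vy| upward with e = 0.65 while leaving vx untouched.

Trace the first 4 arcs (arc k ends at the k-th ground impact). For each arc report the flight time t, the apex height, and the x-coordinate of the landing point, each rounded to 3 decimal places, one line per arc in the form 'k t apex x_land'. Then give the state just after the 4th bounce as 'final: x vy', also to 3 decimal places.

1 2.424 13.391 21.428
2 2.148 5.658 40.416
3 1.396 2.390 52.758
4 0.908 1.010 60.780
final: 60.780 2.893

Arc 1: start y=10.470, vy=7.570 → t=2.424, apex=13.391, x_land=21.428, impact vy=-16.209
  bounce: vy ← 0.65·16.209 = 10.536
Arc 2: start y=0.000, vy=10.536 → t=2.148, apex=5.658, x_land=40.416, impact vy=-10.536
  bounce: vy ← 0.65·10.536 = 6.848
Arc 3: start y=0.000, vy=6.848 → t=1.396, apex=2.390, x_land=52.758, impact vy=-6.848
  bounce: vy ← 0.65·6.848 = 4.451
Arc 4: start y=0.000, vy=4.451 → t=0.908, apex=1.010, x_land=60.780, impact vy=-4.451
  bounce: vy ← 0.65·4.451 = 2.893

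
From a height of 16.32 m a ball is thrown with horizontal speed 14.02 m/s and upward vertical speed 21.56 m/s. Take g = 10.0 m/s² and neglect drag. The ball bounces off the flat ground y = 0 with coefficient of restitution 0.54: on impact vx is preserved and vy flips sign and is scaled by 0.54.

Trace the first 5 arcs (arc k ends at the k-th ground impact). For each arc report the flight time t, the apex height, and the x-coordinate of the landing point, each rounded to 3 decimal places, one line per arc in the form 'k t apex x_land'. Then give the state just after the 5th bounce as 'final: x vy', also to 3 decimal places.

Arc 1: start y=16.320, vy=21.560 → t=4.969, apex=39.562, x_land=69.664, impact vy=-28.129
  bounce: vy ← 0.54·28.129 = 15.190
Arc 2: start y=0.000, vy=15.190 → t=3.038, apex=11.536, x_land=112.255, impact vy=-15.190
  bounce: vy ← 0.54·15.190 = 8.202
Arc 3: start y=0.000, vy=8.202 → t=1.640, apex=3.364, x_land=135.255, impact vy=-8.202
  bounce: vy ← 0.54·8.202 = 4.429
Arc 4: start y=0.000, vy=4.429 → t=0.886, apex=0.981, x_land=147.675, impact vy=-4.429
  bounce: vy ← 0.54·4.429 = 2.392
Arc 5: start y=0.000, vy=2.392 → t=0.478, apex=0.286, x_land=154.381, impact vy=-2.392
  bounce: vy ← 0.54·2.392 = 1.292

1 4.969 39.562 69.664
2 3.038 11.536 112.255
3 1.640 3.364 135.255
4 0.886 0.981 147.675
5 0.478 0.286 154.381
final: 154.381 1.292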